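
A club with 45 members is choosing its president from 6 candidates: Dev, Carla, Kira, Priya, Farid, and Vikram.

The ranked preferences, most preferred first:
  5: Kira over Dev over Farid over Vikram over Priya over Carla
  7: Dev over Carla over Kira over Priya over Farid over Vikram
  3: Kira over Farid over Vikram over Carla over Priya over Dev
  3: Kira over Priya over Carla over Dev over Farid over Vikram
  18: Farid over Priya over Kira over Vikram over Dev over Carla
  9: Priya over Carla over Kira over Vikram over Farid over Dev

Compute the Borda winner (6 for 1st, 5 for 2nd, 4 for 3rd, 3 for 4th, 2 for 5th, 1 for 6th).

Dev: 5×5 + 7×6 + 3×1 + 3×3 + 18×2 + 9×1 = 124
Carla: 5×1 + 7×5 + 3×3 + 3×4 + 18×1 + 9×5 = 124
Kira: 5×6 + 7×4 + 3×6 + 3×6 + 18×4 + 9×4 = 202
Priya: 5×2 + 7×3 + 3×2 + 3×5 + 18×5 + 9×6 = 196
Farid: 5×4 + 7×2 + 3×5 + 3×2 + 18×6 + 9×2 = 181
Vikram: 5×3 + 7×1 + 3×4 + 3×1 + 18×3 + 9×3 = 118

Kira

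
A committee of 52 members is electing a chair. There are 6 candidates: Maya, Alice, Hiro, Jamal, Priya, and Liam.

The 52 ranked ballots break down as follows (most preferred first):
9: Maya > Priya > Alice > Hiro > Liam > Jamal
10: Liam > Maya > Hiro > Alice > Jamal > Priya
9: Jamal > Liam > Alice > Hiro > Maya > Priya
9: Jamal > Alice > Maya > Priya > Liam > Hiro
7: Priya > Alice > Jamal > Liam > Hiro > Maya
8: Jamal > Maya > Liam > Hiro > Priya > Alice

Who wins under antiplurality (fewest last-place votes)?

Liam

Last-place votes: Maya 7, Alice 8, Hiro 9, Jamal 9, Priya 19, Liam 0.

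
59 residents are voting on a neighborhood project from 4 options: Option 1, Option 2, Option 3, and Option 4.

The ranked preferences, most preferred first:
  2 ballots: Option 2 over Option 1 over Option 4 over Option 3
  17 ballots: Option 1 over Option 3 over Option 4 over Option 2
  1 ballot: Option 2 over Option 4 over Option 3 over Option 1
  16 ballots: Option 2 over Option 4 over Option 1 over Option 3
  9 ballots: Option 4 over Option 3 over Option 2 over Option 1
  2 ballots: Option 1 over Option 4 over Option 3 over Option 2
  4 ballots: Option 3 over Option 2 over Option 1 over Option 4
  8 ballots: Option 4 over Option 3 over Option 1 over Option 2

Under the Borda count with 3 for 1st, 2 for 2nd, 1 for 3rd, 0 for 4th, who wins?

Option 4

Option 1: 2×2 + 17×3 + 1×0 + 16×1 + 9×0 + 2×3 + 4×1 + 8×1 = 89
Option 2: 2×3 + 17×0 + 1×3 + 16×3 + 9×1 + 2×0 + 4×2 + 8×0 = 74
Option 3: 2×0 + 17×2 + 1×1 + 16×0 + 9×2 + 2×1 + 4×3 + 8×2 = 83
Option 4: 2×1 + 17×1 + 1×2 + 16×2 + 9×3 + 2×2 + 4×0 + 8×3 = 108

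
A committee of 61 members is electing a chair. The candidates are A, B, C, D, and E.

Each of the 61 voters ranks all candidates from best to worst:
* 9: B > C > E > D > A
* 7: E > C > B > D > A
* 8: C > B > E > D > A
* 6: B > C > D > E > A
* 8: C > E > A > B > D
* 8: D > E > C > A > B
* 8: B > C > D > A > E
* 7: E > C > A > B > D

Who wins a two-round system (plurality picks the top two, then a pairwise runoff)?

C

Round 1 first-place votes: A 0, B 23, C 16, D 8, E 14. B and C advance.
Runoff: B is ranked above C on 23 ballots, C above B on 38.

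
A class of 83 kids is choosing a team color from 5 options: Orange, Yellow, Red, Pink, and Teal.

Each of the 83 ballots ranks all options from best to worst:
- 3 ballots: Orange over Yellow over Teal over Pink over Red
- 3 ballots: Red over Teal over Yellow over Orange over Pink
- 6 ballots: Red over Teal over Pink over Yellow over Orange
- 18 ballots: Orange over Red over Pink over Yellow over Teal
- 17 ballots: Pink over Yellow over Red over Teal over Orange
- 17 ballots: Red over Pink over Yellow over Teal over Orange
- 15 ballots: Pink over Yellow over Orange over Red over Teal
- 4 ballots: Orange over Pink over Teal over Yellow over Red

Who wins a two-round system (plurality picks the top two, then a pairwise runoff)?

Red

Round 1 first-place votes: Orange 25, Yellow 0, Red 26, Pink 32, Teal 0. Pink and Red advance.
Runoff: Pink is ranked above Red on 39 ballots, Red above Pink on 44.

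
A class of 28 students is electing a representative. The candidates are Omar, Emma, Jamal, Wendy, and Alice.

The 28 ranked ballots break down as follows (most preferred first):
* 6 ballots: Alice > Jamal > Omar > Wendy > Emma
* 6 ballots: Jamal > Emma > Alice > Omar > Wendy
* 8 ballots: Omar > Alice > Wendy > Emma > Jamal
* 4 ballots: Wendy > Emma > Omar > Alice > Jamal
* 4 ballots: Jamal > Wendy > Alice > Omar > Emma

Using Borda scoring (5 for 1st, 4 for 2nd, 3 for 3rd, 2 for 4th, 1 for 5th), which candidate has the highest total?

Alice

Omar: 6×3 + 6×2 + 8×5 + 4×3 + 4×2 = 90
Emma: 6×1 + 6×4 + 8×2 + 4×4 + 4×1 = 66
Jamal: 6×4 + 6×5 + 8×1 + 4×1 + 4×5 = 86
Wendy: 6×2 + 6×1 + 8×3 + 4×5 + 4×4 = 78
Alice: 6×5 + 6×3 + 8×4 + 4×2 + 4×3 = 100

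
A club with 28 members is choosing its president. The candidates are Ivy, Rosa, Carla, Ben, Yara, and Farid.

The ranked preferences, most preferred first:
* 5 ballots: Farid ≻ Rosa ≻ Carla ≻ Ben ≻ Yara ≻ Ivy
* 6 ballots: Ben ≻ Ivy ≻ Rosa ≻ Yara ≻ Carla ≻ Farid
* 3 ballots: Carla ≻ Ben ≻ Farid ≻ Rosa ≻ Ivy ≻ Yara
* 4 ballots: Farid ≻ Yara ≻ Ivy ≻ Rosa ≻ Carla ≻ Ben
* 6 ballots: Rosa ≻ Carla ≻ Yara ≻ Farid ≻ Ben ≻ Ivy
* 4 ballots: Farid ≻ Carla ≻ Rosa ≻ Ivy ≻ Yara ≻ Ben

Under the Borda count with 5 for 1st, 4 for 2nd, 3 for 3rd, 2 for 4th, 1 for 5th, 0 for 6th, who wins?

Ivy: 5×0 + 6×4 + 3×1 + 4×3 + 6×0 + 4×2 = 47
Rosa: 5×4 + 6×3 + 3×2 + 4×2 + 6×5 + 4×3 = 94
Carla: 5×3 + 6×1 + 3×5 + 4×1 + 6×4 + 4×4 = 80
Ben: 5×2 + 6×5 + 3×4 + 4×0 + 6×1 + 4×0 = 58
Yara: 5×1 + 6×2 + 3×0 + 4×4 + 6×3 + 4×1 = 55
Farid: 5×5 + 6×0 + 3×3 + 4×5 + 6×2 + 4×5 = 86

Rosa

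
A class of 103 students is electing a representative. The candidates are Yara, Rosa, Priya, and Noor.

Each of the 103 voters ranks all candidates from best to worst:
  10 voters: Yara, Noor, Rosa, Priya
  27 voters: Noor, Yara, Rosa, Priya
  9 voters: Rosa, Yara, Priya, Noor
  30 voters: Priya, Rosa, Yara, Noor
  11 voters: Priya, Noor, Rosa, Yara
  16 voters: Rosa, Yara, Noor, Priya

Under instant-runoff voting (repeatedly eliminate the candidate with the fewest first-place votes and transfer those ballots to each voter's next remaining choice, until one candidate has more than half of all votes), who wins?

Round 1: Yara 10, Rosa 25, Priya 41, Noor 27. Yara eliminated.
Round 2: Rosa 25, Priya 41, Noor 37. Rosa eliminated.
Round 3: Priya 50, Noor 53. Noor has a majority (≥52).

Noor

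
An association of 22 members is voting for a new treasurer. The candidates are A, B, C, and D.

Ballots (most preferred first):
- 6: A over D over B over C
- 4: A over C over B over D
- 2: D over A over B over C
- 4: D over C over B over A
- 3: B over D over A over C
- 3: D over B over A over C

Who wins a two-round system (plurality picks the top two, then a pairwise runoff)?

Round 1 first-place votes: A 10, B 3, C 0, D 9. A and D advance.
Runoff: A is ranked above D on 10 ballots, D above A on 12.

D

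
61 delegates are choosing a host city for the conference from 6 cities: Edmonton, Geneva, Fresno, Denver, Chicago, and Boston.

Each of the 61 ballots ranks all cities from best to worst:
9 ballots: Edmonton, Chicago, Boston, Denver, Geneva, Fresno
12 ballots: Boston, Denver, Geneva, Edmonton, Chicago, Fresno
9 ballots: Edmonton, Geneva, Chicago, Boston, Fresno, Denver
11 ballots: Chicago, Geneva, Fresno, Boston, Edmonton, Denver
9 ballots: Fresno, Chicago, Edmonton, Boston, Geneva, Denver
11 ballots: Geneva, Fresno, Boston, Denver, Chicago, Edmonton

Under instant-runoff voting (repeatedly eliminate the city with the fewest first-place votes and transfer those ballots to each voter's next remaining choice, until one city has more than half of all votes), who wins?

Chicago

Round 1: Edmonton 18, Geneva 11, Fresno 9, Denver 0, Chicago 11, Boston 12. Denver eliminated.
Round 2: Edmonton 18, Geneva 11, Fresno 9, Chicago 11, Boston 12. Fresno eliminated.
Round 3: Edmonton 18, Geneva 11, Chicago 20, Boston 12. Geneva eliminated.
Round 4: Edmonton 18, Chicago 20, Boston 23. Edmonton eliminated.
Round 5: Chicago 38, Boston 23. Chicago has a majority (≥31).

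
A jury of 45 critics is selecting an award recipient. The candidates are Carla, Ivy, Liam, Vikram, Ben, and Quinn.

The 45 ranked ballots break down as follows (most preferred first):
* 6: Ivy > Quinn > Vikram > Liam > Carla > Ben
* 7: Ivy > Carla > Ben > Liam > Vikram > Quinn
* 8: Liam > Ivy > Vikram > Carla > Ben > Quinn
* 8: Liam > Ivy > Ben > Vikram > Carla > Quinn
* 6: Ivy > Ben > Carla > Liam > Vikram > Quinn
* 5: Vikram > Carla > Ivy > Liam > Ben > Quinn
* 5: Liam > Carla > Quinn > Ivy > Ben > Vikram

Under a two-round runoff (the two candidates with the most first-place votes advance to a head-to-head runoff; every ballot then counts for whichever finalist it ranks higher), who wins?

Round 1 first-place votes: Carla 0, Ivy 19, Liam 21, Vikram 5, Ben 0, Quinn 0. Liam and Ivy advance.
Runoff: Liam is ranked above Ivy on 21 ballots, Ivy above Liam on 24.

Ivy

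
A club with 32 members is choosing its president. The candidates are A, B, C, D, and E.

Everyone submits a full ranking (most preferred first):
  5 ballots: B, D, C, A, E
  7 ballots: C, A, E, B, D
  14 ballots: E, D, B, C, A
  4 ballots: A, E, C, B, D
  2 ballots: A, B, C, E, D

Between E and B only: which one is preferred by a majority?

E

E is ranked above B on 25 ballots; B above E on 7.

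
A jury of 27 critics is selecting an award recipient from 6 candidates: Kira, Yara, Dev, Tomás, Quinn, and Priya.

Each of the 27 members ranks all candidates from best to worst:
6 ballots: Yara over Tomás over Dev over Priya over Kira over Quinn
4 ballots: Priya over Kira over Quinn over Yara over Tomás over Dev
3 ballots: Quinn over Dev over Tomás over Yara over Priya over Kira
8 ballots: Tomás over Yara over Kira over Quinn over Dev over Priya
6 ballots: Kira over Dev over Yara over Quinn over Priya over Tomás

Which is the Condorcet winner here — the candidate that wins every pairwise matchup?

Yara

Yara vs Kira: 17–10
Yara vs Dev: 18–9
Yara vs Tomás: 16–11
Yara vs Quinn: 20–7
Yara vs Priya: 23–4
Yara beats every other candidate.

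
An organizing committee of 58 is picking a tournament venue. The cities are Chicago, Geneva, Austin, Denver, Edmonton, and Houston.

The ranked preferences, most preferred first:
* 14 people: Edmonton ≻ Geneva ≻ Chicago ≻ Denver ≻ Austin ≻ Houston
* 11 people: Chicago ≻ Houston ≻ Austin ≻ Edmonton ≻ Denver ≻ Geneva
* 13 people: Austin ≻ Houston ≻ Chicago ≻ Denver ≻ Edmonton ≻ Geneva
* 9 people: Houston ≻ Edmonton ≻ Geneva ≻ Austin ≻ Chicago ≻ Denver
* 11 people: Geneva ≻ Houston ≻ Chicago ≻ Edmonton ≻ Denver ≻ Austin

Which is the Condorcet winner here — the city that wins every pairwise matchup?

Houston

Houston vs Chicago: 33–25
Houston vs Geneva: 33–25
Houston vs Austin: 31–27
Houston vs Denver: 44–14
Houston vs Edmonton: 44–14
Houston beats every other city.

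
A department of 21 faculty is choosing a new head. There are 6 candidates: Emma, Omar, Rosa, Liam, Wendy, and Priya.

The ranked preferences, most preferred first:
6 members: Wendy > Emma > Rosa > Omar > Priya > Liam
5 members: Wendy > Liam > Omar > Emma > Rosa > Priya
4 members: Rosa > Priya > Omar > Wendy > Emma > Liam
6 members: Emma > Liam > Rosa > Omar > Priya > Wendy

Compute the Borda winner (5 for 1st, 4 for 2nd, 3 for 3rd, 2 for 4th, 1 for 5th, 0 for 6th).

Emma

Emma: 6×4 + 5×2 + 4×1 + 6×5 = 68
Omar: 6×2 + 5×3 + 4×3 + 6×2 = 51
Rosa: 6×3 + 5×1 + 4×5 + 6×3 = 61
Liam: 6×0 + 5×4 + 4×0 + 6×4 = 44
Wendy: 6×5 + 5×5 + 4×2 + 6×0 = 63
Priya: 6×1 + 5×0 + 4×4 + 6×1 = 28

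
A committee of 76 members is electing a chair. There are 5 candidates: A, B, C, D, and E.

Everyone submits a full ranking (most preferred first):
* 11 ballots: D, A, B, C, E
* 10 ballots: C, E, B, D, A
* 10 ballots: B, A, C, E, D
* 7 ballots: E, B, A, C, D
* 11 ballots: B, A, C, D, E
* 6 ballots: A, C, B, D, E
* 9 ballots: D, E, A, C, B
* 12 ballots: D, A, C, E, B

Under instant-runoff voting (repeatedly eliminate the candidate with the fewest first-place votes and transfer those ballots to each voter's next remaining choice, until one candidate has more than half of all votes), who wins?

Round 1: A 6, B 21, C 10, D 32, E 7. A eliminated.
Round 2: B 21, C 16, D 32, E 7. E eliminated.
Round 3: B 28, C 16, D 32. C eliminated.
Round 4: B 44, D 32. B has a majority (≥39).

B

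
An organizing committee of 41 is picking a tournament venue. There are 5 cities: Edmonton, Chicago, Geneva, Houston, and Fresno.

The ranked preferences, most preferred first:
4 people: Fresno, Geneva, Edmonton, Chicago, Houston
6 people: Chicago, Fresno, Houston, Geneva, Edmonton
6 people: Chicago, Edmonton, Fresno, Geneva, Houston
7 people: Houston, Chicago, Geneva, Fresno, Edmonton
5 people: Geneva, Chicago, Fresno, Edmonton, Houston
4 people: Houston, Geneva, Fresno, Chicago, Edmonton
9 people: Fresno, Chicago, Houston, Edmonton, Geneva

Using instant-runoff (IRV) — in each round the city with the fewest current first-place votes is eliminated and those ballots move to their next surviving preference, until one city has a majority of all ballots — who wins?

Round 1: Edmonton 0, Chicago 12, Geneva 5, Houston 11, Fresno 13. Edmonton eliminated.
Round 2: Chicago 12, Geneva 5, Houston 11, Fresno 13. Geneva eliminated.
Round 3: Chicago 17, Houston 11, Fresno 13. Houston eliminated.
Round 4: Chicago 24, Fresno 17. Chicago has a majority (≥21).

Chicago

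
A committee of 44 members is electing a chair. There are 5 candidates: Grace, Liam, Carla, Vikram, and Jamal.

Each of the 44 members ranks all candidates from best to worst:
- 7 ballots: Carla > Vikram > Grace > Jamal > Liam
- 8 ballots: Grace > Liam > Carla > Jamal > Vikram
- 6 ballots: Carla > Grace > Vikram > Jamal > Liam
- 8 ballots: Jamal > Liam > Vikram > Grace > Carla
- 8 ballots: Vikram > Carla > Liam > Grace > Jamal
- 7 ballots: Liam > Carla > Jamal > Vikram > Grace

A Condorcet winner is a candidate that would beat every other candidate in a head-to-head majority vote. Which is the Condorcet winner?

Liam

Liam vs Grace: 23–21
Liam vs Carla: 23–21
Liam vs Vikram: 23–21
Liam vs Jamal: 23–21
Liam beats every other candidate.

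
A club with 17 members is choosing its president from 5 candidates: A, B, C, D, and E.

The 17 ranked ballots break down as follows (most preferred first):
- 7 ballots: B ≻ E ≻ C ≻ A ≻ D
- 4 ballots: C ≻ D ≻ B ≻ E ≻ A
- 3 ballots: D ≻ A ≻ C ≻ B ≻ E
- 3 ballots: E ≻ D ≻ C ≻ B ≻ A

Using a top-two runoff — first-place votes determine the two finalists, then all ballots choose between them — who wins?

C

Round 1 first-place votes: A 0, B 7, C 4, D 3, E 3. B and C advance.
Runoff: B is ranked above C on 7 ballots, C above B on 10.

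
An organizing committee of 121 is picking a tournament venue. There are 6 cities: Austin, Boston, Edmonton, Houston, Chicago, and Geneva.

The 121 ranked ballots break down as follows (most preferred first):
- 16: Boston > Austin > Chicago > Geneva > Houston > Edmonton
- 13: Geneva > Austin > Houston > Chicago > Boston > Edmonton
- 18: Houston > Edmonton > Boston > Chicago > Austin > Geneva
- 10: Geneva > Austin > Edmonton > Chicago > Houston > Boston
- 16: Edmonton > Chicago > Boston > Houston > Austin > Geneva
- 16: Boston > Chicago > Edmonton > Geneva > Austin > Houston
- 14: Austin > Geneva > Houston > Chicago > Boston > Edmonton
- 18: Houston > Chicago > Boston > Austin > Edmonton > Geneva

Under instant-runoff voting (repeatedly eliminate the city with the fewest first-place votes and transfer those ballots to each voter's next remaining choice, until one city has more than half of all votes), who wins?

Boston

Round 1: Austin 14, Boston 32, Edmonton 16, Houston 36, Chicago 0, Geneva 23. Chicago eliminated.
Round 2: Austin 14, Boston 32, Edmonton 16, Houston 36, Geneva 23. Austin eliminated.
Round 3: Boston 32, Edmonton 16, Houston 36, Geneva 37. Edmonton eliminated.
Round 4: Boston 48, Houston 36, Geneva 37. Houston eliminated.
Round 5: Boston 84, Geneva 37. Boston has a majority (≥61).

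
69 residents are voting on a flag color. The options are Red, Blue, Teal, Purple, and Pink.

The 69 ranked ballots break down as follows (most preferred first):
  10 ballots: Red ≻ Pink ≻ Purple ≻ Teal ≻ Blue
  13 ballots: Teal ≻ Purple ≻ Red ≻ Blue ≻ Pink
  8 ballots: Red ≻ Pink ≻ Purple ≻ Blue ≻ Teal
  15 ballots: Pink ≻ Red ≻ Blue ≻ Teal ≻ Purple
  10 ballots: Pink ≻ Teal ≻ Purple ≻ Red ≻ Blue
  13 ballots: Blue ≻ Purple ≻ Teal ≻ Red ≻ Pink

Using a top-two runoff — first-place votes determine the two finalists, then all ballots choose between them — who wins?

Round 1 first-place votes: Red 18, Blue 13, Teal 13, Purple 0, Pink 25. Pink and Red advance.
Runoff: Pink is ranked above Red on 25 ballots, Red above Pink on 44.

Red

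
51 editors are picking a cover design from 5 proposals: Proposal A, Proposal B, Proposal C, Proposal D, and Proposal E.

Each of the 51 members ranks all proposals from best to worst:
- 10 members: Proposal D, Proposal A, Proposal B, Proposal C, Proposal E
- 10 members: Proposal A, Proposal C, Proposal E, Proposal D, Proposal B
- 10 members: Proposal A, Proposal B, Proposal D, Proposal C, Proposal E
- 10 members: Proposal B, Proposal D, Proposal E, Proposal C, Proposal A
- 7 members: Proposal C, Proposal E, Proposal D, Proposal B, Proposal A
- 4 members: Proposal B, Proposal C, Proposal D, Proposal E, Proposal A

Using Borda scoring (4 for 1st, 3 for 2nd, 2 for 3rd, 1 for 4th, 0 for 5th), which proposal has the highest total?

Proposal D

Proposal A: 10×3 + 10×4 + 10×4 + 10×0 + 7×0 + 4×0 = 110
Proposal B: 10×2 + 10×0 + 10×3 + 10×4 + 7×1 + 4×4 = 113
Proposal C: 10×1 + 10×3 + 10×1 + 10×1 + 7×4 + 4×3 = 100
Proposal D: 10×4 + 10×1 + 10×2 + 10×3 + 7×2 + 4×2 = 122
Proposal E: 10×0 + 10×2 + 10×0 + 10×2 + 7×3 + 4×1 = 65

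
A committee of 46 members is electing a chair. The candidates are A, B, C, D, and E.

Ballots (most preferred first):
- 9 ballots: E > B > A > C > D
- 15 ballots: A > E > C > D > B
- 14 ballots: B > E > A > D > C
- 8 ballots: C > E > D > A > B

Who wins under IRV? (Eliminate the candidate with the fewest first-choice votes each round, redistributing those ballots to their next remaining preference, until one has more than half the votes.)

Round 1: A 15, B 14, C 8, D 0, E 9. D eliminated.
Round 2: A 15, B 14, C 8, E 9. C eliminated.
Round 3: A 15, B 14, E 17. B eliminated.
Round 4: A 15, E 31. E has a majority (≥24).

E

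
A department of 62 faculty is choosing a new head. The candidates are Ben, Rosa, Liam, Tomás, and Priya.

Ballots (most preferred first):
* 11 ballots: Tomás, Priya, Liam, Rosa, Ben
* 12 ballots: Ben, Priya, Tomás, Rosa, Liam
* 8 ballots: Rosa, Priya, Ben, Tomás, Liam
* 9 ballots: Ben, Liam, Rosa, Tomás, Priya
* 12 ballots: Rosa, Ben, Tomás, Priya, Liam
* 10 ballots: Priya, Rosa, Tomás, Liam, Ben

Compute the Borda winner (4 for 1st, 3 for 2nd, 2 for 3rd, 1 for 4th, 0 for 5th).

Ben: 11×0 + 12×4 + 8×2 + 9×4 + 12×3 + 10×0 = 136
Rosa: 11×1 + 12×1 + 8×4 + 9×2 + 12×4 + 10×3 = 151
Liam: 11×2 + 12×0 + 8×0 + 9×3 + 12×0 + 10×1 = 59
Tomás: 11×4 + 12×2 + 8×1 + 9×1 + 12×2 + 10×2 = 129
Priya: 11×3 + 12×3 + 8×3 + 9×0 + 12×1 + 10×4 = 145

Rosa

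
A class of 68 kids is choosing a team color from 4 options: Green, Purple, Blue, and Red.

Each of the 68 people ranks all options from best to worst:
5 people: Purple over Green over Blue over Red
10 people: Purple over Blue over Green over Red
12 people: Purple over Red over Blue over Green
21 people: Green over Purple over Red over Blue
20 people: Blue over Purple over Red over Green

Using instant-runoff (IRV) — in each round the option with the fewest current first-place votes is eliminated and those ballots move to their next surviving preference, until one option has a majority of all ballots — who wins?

Purple

Round 1: Green 21, Purple 27, Blue 20, Red 0. Red eliminated.
Round 2: Green 21, Purple 27, Blue 20. Blue eliminated.
Round 3: Green 21, Purple 47. Purple has a majority (≥35).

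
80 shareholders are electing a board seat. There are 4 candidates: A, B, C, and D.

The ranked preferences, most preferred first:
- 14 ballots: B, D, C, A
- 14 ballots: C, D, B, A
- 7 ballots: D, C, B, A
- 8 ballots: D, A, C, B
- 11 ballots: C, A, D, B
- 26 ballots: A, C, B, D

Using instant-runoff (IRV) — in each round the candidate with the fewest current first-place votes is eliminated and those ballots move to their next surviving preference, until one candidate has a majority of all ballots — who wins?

D

Round 1: A 26, B 14, C 25, D 15. B eliminated.
Round 2: A 26, C 25, D 29. C eliminated.
Round 3: A 37, D 43. D has a majority (≥41).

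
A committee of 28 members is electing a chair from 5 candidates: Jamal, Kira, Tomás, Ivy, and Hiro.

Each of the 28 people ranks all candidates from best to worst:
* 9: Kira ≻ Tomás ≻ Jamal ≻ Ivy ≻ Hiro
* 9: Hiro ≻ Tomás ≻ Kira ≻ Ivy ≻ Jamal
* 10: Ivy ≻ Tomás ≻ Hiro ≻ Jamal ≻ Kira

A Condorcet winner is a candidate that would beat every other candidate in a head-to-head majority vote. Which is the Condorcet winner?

Tomás

Tomás vs Jamal: 28–0
Tomás vs Kira: 19–9
Tomás vs Ivy: 18–10
Tomás vs Hiro: 19–9
Tomás beats every other candidate.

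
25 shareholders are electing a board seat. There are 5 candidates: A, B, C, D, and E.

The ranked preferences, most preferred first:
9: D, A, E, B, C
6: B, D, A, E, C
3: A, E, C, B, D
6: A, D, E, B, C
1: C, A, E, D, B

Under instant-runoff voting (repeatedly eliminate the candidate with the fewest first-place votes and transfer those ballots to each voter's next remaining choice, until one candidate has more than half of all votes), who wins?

Round 1: A 9, B 6, C 1, D 9, E 0. E eliminated.
Round 2: A 9, B 6, C 1, D 9. C eliminated.
Round 3: A 10, B 6, D 9. B eliminated.
Round 4: A 10, D 15. D has a majority (≥13).

D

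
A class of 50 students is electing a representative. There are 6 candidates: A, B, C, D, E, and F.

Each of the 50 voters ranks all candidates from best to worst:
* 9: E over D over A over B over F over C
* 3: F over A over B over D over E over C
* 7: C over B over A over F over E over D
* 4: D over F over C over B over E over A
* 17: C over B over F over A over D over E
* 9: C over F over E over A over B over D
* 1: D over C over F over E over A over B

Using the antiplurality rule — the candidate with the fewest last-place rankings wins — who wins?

Last-place votes: A 4, B 1, C 12, D 16, E 17, F 0.

F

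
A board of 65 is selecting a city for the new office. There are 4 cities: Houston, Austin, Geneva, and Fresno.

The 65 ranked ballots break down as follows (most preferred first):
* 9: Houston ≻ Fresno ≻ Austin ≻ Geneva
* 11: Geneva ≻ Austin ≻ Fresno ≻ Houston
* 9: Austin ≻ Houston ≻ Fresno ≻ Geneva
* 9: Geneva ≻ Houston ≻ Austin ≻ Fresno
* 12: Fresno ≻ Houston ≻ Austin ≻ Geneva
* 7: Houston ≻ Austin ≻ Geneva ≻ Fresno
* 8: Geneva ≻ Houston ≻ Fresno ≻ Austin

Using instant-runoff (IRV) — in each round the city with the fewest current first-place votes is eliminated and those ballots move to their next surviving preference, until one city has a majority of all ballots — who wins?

Houston

Round 1: Houston 16, Austin 9, Geneva 28, Fresno 12. Austin eliminated.
Round 2: Houston 25, Geneva 28, Fresno 12. Fresno eliminated.
Round 3: Houston 37, Geneva 28. Houston has a majority (≥33).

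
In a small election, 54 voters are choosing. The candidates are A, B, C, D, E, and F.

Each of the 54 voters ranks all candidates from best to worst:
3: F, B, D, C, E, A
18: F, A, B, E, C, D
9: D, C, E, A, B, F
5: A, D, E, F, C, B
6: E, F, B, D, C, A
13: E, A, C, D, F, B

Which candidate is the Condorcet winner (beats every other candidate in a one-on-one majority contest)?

E

E vs A: 31–23
E vs B: 33–21
E vs C: 42–12
E vs D: 37–17
E vs F: 33–21
E beats every other candidate.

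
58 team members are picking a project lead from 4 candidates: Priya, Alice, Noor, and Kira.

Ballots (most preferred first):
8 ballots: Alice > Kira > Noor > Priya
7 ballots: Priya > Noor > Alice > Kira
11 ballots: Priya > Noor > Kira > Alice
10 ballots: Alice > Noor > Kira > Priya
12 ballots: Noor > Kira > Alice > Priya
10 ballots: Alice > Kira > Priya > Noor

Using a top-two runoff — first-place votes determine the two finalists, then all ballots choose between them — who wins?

Alice

Round 1 first-place votes: Priya 18, Alice 28, Noor 12, Kira 0. Alice and Priya advance.
Runoff: Alice is ranked above Priya on 40 ballots, Priya above Alice on 18.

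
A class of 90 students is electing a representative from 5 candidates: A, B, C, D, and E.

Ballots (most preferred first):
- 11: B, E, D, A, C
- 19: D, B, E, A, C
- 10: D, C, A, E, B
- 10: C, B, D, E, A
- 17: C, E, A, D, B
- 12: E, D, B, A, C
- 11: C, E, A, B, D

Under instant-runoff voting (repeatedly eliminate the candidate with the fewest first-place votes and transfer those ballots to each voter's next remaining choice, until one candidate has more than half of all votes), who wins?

Round 1: A 0, B 11, C 38, D 29, E 12. A eliminated.
Round 2: B 11, C 38, D 29, E 12. B eliminated.
Round 3: C 38, D 29, E 23. E eliminated.
Round 4: C 38, D 52. D has a majority (≥46).

D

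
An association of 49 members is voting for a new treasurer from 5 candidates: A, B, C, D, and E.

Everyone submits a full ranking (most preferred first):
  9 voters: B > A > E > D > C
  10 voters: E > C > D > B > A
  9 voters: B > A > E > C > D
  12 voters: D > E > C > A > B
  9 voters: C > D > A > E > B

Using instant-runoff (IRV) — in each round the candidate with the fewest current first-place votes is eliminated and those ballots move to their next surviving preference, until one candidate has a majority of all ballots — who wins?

D

Round 1: A 0, B 18, C 9, D 12, E 10. A eliminated.
Round 2: B 18, C 9, D 12, E 10. C eliminated.
Round 3: B 18, D 21, E 10. E eliminated.
Round 4: B 18, D 31. D has a majority (≥25).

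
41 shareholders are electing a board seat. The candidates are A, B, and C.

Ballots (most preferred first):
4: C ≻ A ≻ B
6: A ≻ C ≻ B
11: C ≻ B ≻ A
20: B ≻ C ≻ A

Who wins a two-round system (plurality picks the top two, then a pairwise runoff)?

C

Round 1 first-place votes: A 6, B 20, C 15. B and C advance.
Runoff: B is ranked above C on 20 ballots, C above B on 21.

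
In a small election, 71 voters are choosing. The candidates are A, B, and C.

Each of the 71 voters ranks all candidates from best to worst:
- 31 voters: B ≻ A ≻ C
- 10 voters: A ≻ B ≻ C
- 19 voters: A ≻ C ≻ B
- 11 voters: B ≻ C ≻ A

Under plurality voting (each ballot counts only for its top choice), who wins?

B

First-place votes: A 29, B 42, C 0.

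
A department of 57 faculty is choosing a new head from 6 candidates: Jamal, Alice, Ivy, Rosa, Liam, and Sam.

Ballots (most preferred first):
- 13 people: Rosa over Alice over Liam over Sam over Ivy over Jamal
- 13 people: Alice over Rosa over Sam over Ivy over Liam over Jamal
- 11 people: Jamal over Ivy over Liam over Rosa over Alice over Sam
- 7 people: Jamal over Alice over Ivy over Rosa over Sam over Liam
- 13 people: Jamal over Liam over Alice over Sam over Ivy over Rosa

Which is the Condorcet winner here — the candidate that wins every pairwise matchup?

Jamal vs Alice: 31–26
Jamal vs Ivy: 31–26
Jamal vs Rosa: 31–26
Jamal vs Liam: 31–26
Jamal vs Sam: 31–26
Jamal beats every other candidate.

Jamal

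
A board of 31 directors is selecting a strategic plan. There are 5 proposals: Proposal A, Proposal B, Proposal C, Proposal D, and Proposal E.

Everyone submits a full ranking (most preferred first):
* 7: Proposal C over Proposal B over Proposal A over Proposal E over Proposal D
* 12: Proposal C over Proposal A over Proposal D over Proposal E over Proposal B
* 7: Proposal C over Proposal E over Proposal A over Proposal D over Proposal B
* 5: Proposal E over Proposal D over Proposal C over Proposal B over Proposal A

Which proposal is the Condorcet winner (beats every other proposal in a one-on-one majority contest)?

Proposal C

Proposal C vs Proposal A: 31–0
Proposal C vs Proposal B: 31–0
Proposal C vs Proposal D: 26–5
Proposal C vs Proposal E: 26–5
Proposal C beats every other proposal.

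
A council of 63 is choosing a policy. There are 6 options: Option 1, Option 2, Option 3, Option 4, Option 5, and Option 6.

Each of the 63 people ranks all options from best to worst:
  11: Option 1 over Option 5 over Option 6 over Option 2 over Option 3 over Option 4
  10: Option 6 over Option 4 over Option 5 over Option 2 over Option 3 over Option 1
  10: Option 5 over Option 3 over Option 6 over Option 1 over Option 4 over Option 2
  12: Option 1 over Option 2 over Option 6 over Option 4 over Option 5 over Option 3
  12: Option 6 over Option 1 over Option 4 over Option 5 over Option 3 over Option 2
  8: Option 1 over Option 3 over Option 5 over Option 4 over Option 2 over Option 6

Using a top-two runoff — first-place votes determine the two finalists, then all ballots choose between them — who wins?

Option 6

Round 1 first-place votes: Option 1 31, Option 2 0, Option 3 0, Option 4 0, Option 5 10, Option 6 22. Option 1 and Option 6 advance.
Runoff: Option 1 is ranked above Option 6 on 31 ballots, Option 6 above Option 1 on 32.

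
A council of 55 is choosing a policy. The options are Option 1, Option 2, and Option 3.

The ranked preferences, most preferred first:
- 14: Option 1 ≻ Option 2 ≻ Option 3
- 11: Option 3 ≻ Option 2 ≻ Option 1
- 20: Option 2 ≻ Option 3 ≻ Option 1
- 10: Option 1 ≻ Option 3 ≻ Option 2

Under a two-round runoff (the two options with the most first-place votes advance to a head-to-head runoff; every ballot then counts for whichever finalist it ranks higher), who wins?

Round 1 first-place votes: Option 1 24, Option 2 20, Option 3 11. Option 1 and Option 2 advance.
Runoff: Option 1 is ranked above Option 2 on 24 ballots, Option 2 above Option 1 on 31.

Option 2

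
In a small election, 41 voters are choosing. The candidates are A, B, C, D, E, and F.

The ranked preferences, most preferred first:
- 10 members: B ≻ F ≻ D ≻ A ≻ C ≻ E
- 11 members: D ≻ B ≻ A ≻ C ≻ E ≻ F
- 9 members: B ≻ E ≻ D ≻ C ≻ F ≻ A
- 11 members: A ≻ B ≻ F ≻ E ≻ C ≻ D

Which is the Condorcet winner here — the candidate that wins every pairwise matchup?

B vs A: 30–11
B vs C: 41–0
B vs D: 30–11
B vs E: 41–0
B vs F: 41–0
B beats every other candidate.

B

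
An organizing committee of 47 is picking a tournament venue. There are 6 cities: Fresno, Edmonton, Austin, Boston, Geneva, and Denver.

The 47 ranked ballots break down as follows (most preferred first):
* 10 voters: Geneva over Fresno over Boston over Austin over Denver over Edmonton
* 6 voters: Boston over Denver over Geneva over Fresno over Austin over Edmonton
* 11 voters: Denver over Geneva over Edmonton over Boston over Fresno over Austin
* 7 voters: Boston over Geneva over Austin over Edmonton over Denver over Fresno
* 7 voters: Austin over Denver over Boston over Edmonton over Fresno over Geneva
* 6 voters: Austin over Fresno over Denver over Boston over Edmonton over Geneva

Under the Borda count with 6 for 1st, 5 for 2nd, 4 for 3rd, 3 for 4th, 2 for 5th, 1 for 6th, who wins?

Fresno: 10×5 + 6×3 + 11×2 + 7×1 + 7×2 + 6×5 = 141
Edmonton: 10×1 + 6×1 + 11×4 + 7×3 + 7×3 + 6×2 = 114
Austin: 10×3 + 6×2 + 11×1 + 7×4 + 7×6 + 6×6 = 159
Boston: 10×4 + 6×6 + 11×3 + 7×6 + 7×4 + 6×3 = 197
Geneva: 10×6 + 6×4 + 11×5 + 7×5 + 7×1 + 6×1 = 187
Denver: 10×2 + 6×5 + 11×6 + 7×2 + 7×5 + 6×4 = 189

Boston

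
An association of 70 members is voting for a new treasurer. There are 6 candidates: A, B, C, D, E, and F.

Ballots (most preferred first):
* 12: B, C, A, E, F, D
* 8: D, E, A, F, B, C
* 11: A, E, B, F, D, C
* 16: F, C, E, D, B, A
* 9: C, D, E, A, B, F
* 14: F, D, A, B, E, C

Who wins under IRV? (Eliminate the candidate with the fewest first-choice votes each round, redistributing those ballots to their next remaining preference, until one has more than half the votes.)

Round 1: A 11, B 12, C 9, D 8, E 0, F 30. E eliminated.
Round 2: A 11, B 12, C 9, D 8, F 30. D eliminated.
Round 3: A 19, B 12, C 9, F 30. C eliminated.
Round 4: A 28, B 12, F 30. B eliminated.
Round 5: A 40, F 30. A has a majority (≥36).

A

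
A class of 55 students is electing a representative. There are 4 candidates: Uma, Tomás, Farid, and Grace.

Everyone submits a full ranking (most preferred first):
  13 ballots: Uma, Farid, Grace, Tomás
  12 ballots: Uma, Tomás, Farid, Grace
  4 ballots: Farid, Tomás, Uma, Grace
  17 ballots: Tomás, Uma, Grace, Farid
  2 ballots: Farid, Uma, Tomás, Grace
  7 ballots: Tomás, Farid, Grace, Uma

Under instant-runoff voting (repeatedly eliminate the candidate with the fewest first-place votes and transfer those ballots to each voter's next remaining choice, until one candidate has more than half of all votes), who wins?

Round 1: Uma 25, Tomás 24, Farid 6, Grace 0. Grace eliminated.
Round 2: Uma 25, Tomás 24, Farid 6. Farid eliminated.
Round 3: Uma 27, Tomás 28. Tomás has a majority (≥28).

Tomás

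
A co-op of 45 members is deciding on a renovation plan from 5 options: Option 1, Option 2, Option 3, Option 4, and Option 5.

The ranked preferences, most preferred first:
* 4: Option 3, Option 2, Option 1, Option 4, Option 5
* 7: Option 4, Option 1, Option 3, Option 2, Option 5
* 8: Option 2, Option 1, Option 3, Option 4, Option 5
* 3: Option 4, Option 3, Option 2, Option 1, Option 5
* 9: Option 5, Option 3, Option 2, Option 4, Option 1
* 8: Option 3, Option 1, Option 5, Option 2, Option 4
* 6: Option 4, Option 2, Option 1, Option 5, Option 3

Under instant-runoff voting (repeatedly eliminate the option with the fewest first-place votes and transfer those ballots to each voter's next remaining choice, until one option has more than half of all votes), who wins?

Round 1: Option 1 0, Option 2 8, Option 3 12, Option 4 16, Option 5 9. Option 1 eliminated.
Round 2: Option 2 8, Option 3 12, Option 4 16, Option 5 9. Option 2 eliminated.
Round 3: Option 3 20, Option 4 16, Option 5 9. Option 5 eliminated.
Round 4: Option 3 29, Option 4 16. Option 3 has a majority (≥23).

Option 3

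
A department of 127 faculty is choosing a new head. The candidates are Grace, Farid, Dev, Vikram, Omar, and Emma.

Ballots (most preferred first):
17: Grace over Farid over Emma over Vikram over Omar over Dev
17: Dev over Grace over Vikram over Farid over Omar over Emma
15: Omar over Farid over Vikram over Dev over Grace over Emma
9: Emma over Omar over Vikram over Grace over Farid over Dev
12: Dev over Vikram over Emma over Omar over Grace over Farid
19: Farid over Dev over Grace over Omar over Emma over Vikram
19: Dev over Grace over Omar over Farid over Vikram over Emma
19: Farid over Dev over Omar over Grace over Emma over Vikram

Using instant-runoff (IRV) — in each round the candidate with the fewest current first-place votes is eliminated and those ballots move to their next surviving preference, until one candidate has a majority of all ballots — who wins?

Round 1: Grace 17, Farid 38, Dev 48, Vikram 0, Omar 15, Emma 9. Vikram eliminated.
Round 2: Grace 17, Farid 38, Dev 48, Omar 15, Emma 9. Emma eliminated.
Round 3: Grace 17, Farid 38, Dev 48, Omar 24. Grace eliminated.
Round 4: Farid 55, Dev 48, Omar 24. Omar eliminated.
Round 5: Farid 79, Dev 48. Farid has a majority (≥64).

Farid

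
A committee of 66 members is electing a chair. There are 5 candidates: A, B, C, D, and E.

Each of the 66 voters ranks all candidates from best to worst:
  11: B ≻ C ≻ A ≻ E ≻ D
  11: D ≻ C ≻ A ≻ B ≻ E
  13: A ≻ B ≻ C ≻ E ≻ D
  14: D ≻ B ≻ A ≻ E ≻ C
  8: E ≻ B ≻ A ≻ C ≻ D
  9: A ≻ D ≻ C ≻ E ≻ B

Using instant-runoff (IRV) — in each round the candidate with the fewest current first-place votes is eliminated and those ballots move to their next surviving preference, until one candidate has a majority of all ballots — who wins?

Round 1: A 22, B 11, C 0, D 25, E 8. C eliminated.
Round 2: A 22, B 11, D 25, E 8. E eliminated.
Round 3: A 22, B 19, D 25. B eliminated.
Round 4: A 41, D 25. A has a majority (≥34).

A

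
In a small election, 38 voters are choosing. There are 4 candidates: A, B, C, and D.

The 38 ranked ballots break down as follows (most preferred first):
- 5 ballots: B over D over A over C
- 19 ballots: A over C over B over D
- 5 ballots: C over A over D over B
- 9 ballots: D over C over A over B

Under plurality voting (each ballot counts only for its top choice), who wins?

First-place votes: A 19, B 5, C 5, D 9.

A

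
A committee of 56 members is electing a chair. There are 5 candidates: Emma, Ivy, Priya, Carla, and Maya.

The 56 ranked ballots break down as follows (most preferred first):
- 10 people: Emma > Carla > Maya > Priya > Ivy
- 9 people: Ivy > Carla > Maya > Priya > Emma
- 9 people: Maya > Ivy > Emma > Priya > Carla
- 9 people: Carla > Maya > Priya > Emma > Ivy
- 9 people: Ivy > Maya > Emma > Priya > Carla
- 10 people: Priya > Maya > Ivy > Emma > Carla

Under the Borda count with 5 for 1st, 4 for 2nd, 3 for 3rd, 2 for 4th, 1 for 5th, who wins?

Emma: 10×5 + 9×1 + 9×3 + 9×2 + 9×3 + 10×2 = 151
Ivy: 10×1 + 9×5 + 9×4 + 9×1 + 9×5 + 10×3 = 175
Priya: 10×2 + 9×2 + 9×2 + 9×3 + 9×2 + 10×5 = 151
Carla: 10×4 + 9×4 + 9×1 + 9×5 + 9×1 + 10×1 = 149
Maya: 10×3 + 9×3 + 9×5 + 9×4 + 9×4 + 10×4 = 214

Maya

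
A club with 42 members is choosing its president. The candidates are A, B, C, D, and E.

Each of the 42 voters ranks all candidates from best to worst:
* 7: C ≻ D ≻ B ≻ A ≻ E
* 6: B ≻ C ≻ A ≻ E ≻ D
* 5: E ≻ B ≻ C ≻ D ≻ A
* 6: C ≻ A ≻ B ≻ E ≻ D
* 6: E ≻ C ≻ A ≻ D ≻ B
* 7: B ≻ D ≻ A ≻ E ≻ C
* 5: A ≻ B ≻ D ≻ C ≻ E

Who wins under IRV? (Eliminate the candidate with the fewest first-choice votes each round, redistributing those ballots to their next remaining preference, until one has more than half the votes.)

Round 1: A 5, B 13, C 13, D 0, E 11. D eliminated.
Round 2: A 5, B 13, C 13, E 11. A eliminated.
Round 3: B 18, C 13, E 11. E eliminated.
Round 4: B 23, C 19. B has a majority (≥22).

B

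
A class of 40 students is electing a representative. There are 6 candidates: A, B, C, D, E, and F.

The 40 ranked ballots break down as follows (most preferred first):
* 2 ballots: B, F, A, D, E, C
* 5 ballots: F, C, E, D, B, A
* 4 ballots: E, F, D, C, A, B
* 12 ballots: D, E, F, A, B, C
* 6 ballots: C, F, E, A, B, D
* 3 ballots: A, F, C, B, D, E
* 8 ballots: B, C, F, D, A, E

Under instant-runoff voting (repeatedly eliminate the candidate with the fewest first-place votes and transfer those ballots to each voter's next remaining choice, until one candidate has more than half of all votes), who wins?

Round 1: A 3, B 10, C 6, D 12, E 4, F 5. A eliminated.
Round 2: B 10, C 6, D 12, E 4, F 8. E eliminated.
Round 3: B 10, C 6, D 12, F 12. C eliminated.
Round 4: B 10, D 12, F 18. B eliminated.
Round 5: D 12, F 28. F has a majority (≥21).

F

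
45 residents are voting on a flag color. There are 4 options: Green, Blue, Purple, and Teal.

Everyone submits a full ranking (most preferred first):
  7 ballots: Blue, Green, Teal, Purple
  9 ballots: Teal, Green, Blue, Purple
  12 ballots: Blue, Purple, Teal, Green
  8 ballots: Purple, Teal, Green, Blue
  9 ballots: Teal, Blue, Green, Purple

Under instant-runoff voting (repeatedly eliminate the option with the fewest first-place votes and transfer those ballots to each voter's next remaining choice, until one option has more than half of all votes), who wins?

Teal

Round 1: Green 0, Blue 19, Purple 8, Teal 18. Green eliminated.
Round 2: Blue 19, Purple 8, Teal 18. Purple eliminated.
Round 3: Blue 19, Teal 26. Teal has a majority (≥23).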